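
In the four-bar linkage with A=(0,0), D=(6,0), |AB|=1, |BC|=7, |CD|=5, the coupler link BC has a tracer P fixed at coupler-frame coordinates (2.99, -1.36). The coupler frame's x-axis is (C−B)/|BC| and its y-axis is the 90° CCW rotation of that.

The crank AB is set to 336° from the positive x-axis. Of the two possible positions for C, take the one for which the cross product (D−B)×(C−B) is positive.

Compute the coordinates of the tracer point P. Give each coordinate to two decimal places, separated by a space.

A=(0,0), D=(6.00,0)
B = A + 1.00·(cos336°, sin336°) = (0.9135, -0.4067)
|BD| = 5.1027
circle(B,7.00) ∩ circle(D,5.00): a=4.9030, h=4.9960
  candidates: C₊=(5.4028,4.9642) cross=25.493; C₋=(6.1992,-4.9960) cross=-25.493
  mode + wants cross > 0 → take C=(5.4028,4.9642) (cross=25.493)
ex = (C−B)/|BC| = (0.6413,0.7673); ey = (-0.7673,0.6413)
P = B + 2.99·ex + -1.36·ey = (3.8746,1.0152)

3.87 1.02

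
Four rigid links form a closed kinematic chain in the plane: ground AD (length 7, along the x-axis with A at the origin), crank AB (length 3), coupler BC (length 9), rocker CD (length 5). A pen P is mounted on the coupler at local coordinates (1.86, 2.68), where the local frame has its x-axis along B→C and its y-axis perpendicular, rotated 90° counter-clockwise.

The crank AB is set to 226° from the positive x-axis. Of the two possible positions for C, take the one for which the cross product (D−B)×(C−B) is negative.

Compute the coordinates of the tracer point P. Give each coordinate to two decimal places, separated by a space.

A=(0,0), D=(7.00,0)
B = A + 3.00·(cos226°, sin226°) = (-2.0840, -2.1580)
|BD| = 9.3368
circle(B,9.00) ∩ circle(D,5.00): a=7.6673, h=4.7130
  candidates: C₊=(4.2864,4.1995) cross=44.005; C₋=(6.4650,-4.9713) cross=-44.005
  mode - wants cross < 0 → take C=(6.4650,-4.9713) (cross=-44.005)
ex = (C−B)/|BC| = (0.9499,-0.3126); ey = (0.3126,0.9499)
P = B + 1.86·ex + 2.68·ey = (0.5206,-0.1937)

0.52 -0.19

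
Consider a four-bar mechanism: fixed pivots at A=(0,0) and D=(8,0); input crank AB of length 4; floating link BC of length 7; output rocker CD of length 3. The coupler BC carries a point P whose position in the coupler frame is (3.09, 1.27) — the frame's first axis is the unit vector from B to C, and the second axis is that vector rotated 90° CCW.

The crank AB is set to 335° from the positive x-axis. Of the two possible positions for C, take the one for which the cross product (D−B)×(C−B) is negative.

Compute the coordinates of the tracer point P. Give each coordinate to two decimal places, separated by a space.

6.67 -0.32

A=(0,0), D=(8.00,0)
B = A + 4.00·(cos335°, sin335°) = (3.6252, -1.6905)
|BD| = 4.6900
circle(B,7.00) ∩ circle(D,3.00): a=6.6094, h=2.3057
  candidates: C₊=(8.9593,2.8425) cross=10.814; C₋=(10.6214,-1.4589) cross=-10.814
  mode - wants cross < 0 → take C=(10.6214,-1.4589) (cross=-10.814)
ex = (C−B)/|BC| = (0.9995,0.0331); ey = (-0.0331,0.9995)
P = B + 3.09·ex + 1.27·ey = (6.6715,-0.3189)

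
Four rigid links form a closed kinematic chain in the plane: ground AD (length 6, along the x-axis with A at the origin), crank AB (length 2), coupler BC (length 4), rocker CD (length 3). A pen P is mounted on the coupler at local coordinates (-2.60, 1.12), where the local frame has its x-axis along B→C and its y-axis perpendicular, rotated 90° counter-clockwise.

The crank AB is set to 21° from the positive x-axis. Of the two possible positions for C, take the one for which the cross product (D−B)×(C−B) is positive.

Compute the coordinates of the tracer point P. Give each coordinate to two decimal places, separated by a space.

-0.92 0.24

A=(0,0), D=(6.00,0)
B = A + 2.00·(cos21°, sin21°) = (1.8672, 0.7167)
|BD| = 4.1945
circle(B,4.00) ∩ circle(D,3.00): a=2.9317, h=2.7213
  candidates: C₊=(5.2207,2.8970) cross=11.414; C₋=(4.2907,-2.4654) cross=-11.414
  mode + wants cross > 0 → take C=(5.2207,2.8970) (cross=11.414)
ex = (C−B)/|BC| = (0.8384,0.5451); ey = (-0.5451,0.8384)
P = B + -2.60·ex + 1.12·ey = (-0.9231,0.2385)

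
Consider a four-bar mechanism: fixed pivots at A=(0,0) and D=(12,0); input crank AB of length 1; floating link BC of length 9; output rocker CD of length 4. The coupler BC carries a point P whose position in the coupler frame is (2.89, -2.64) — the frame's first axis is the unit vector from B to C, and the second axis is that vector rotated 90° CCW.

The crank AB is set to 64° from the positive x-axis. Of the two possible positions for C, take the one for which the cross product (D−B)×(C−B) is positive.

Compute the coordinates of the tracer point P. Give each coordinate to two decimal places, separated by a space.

3.84 -1.04

A=(0,0), D=(12.00,0)
B = A + 1.00·(cos64°, sin64°) = (0.4384, 0.8988)
|BD| = 11.5965
circle(B,9.00) ∩ circle(D,4.00): a=8.6008, h=2.6506
  candidates: C₊=(9.2188,2.8748) cross=30.738; C₋=(8.8079,-2.4105) cross=-30.738
  mode + wants cross > 0 → take C=(9.2188,2.8748) (cross=30.738)
ex = (C−B)/|BC| = (0.9756,0.2196); ey = (-0.2196,0.9756)
P = B + 2.89·ex + -2.64·ey = (3.8375,-1.0423)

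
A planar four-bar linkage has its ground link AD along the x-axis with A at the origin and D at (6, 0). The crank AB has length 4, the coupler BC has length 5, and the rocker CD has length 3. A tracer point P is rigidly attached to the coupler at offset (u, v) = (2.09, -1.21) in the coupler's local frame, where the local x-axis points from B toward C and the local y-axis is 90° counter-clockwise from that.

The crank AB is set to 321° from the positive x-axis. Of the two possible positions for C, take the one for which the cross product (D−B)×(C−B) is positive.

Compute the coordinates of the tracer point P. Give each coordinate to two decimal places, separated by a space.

A=(0,0), D=(6.00,0)
B = A + 4.00·(cos321°, sin321°) = (3.1086, -2.5173)
|BD| = 3.8337
circle(B,5.00) ∩ circle(D,3.00): a=4.0036, h=2.9952
  candidates: C₊=(4.1615,2.3706) cross=11.483; C₋=(8.0949,-2.1474) cross=-11.483
  mode + wants cross > 0 → take C=(4.1615,2.3706) (cross=11.483)
ex = (C−B)/|BC| = (0.2106,0.9776); ey = (-0.9776,0.2106)
P = B + 2.09·ex + -1.21·ey = (4.7316,-0.7289)

4.73 -0.73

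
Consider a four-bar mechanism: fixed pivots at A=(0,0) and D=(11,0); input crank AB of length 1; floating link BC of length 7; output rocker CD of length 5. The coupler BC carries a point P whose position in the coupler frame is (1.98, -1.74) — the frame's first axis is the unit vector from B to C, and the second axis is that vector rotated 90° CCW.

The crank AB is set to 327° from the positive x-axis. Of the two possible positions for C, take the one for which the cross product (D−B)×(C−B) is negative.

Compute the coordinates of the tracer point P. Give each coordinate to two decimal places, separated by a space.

A=(0,0), D=(11.00,0)
B = A + 1.00·(cos327°, sin327°) = (0.8387, -0.5446)
|BD| = 10.1759
circle(B,7.00) ∩ circle(D,5.00): a=6.2672, h=3.1180
  candidates: C₊=(6.9300,2.9043) cross=31.729; C₋=(7.2638,-3.3228) cross=-31.729
  mode - wants cross < 0 → take C=(7.2638,-3.3228) (cross=-31.729)
ex = (C−B)/|BC| = (0.9179,-0.3969); ey = (0.3969,0.9179)
P = B + 1.98·ex + -1.74·ey = (1.9655,-2.9275)

1.97 -2.93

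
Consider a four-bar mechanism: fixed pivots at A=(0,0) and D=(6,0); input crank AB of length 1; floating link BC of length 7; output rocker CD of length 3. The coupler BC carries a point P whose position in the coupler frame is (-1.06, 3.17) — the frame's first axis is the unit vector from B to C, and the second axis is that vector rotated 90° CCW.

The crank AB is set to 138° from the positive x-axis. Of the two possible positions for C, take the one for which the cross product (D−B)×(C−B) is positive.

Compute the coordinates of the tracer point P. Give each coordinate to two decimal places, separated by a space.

A=(0,0), D=(6.00,0)
B = A + 1.00·(cos138°, sin138°) = (-0.7431, 0.6691)
|BD| = 6.7763
circle(B,7.00) ∩ circle(D,3.00): a=6.3396, h=2.9681
  candidates: C₊=(5.8586,2.9967) cross=20.112; C₋=(5.2724,-2.9104) cross=-20.112
  mode + wants cross > 0 → take C=(5.8586,2.9967) (cross=20.112)
ex = (C−B)/|BC| = (0.9431,0.3325); ey = (-0.3325,0.9431)
P = B + -1.06·ex + 3.17·ey = (-2.7969,3.3063)

-2.80 3.31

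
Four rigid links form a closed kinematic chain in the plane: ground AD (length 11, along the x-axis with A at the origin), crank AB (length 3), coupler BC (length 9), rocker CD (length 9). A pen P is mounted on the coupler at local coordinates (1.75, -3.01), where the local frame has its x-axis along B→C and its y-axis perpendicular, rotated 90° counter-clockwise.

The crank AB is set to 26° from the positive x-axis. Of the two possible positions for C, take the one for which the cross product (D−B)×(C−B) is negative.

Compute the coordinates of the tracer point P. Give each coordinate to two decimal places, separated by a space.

0.41 -1.31

A=(0,0), D=(11.00,0)
B = A + 3.00·(cos26°, sin26°) = (2.6964, 1.3151)
|BD| = 8.4071
circle(B,9.00) ∩ circle(D,9.00): a=4.2036, h=7.9580
  candidates: C₊=(8.0931,8.5176) cross=66.904; C₋=(5.6033,-7.2025) cross=-66.904
  mode - wants cross < 0 → take C=(5.6033,-7.2025) (cross=-66.904)
ex = (C−B)/|BC| = (0.3230,-0.9464); ey = (0.9464,0.3230)
P = B + 1.75·ex + -3.01·ey = (0.4130,-1.3133)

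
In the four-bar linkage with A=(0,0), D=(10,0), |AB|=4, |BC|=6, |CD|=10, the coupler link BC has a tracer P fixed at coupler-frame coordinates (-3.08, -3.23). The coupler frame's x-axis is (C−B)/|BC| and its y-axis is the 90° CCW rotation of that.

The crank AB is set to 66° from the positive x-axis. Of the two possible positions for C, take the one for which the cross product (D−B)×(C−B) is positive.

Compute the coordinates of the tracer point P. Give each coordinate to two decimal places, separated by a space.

A=(0,0), D=(10.00,0)
B = A + 4.00·(cos66°, sin66°) = (1.6269, 3.6542)
|BD| = 9.1357
circle(B,6.00) ∩ circle(D,10.00): a=1.0651, h=5.9047
  candidates: C₊=(4.9650,8.6399) cross=53.944; C₋=(0.2413,-2.1836) cross=-53.944
  mode + wants cross > 0 → take C=(4.9650,8.6399) (cross=53.944)
ex = (C−B)/|BC| = (0.5563,0.8310); ey = (-0.8310,0.5563)
P = B + -3.08·ex + -3.23·ey = (2.5974,-0.7021)

2.60 -0.70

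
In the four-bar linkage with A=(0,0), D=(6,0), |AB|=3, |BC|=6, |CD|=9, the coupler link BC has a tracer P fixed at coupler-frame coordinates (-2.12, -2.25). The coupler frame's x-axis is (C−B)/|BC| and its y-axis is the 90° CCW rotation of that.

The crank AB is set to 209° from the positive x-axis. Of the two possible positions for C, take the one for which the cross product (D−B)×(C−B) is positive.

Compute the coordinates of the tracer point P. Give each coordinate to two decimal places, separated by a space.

-0.69 -3.86

A=(0,0), D=(6.00,0)
B = A + 3.00·(cos209°, sin209°) = (-2.6239, -1.4544)
|BD| = 8.7456
circle(B,6.00) ∩ circle(D,9.00): a=1.8001, h=5.7236
  candidates: C₊=(-1.8007,4.4888) cross=50.057; C₋=(0.1030,-6.7990) cross=-50.057
  mode + wants cross > 0 → take C=(-1.8007,4.4888) (cross=50.057)
ex = (C−B)/|BC| = (0.1372,0.9905); ey = (-0.9905,0.1372)
P = B + -2.12·ex + -2.25·ey = (-0.6860,-3.8631)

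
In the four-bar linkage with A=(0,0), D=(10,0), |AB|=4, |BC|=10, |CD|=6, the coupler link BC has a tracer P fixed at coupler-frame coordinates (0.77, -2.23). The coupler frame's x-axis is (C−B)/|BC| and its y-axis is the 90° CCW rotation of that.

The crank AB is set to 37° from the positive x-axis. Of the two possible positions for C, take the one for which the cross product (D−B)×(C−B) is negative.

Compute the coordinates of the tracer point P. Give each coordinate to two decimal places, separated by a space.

1.78 0.52

A=(0,0), D=(10.00,0)
B = A + 4.00·(cos37°, sin37°) = (3.1945, 2.4073)
|BD| = 7.2187
circle(B,10.00) ∩ circle(D,6.00): a=8.0423, h=5.9432
  candidates: C₊=(12.7584,5.3283) cross=42.902; C₋=(8.7946,-5.8777) cross=-42.902
  mode - wants cross < 0 → take C=(8.7946,-5.8777) (cross=-42.902)
ex = (C−B)/|BC| = (0.5600,-0.8285); ey = (0.8285,0.5600)
P = B + 0.77·ex + -2.23·ey = (1.7782,0.5205)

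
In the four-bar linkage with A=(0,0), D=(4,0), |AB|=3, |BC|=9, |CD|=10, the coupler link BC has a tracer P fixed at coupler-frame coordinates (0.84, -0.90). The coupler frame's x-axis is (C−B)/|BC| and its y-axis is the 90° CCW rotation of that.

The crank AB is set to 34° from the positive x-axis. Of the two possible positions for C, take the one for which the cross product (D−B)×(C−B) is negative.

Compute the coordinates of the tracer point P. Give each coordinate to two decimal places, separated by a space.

1.37 2.20

A=(0,0), D=(4.00,0)
B = A + 3.00·(cos34°, sin34°) = (2.4871, 1.6776)
|BD| = 2.2590
circle(B,9.00) ∩ circle(D,10.00): a=-3.0759, h=8.4581
  candidates: C₊=(6.7083,9.6263) cross=19.107; C₋=(-5.8540,-1.7027) cross=-19.107
  mode - wants cross < 0 → take C=(-5.8540,-1.7027) (cross=-19.107)
ex = (C−B)/|BC| = (-0.9268,-0.3756); ey = (0.3756,-0.9268)
P = B + 0.84·ex + -0.90·ey = (1.3706,2.1962)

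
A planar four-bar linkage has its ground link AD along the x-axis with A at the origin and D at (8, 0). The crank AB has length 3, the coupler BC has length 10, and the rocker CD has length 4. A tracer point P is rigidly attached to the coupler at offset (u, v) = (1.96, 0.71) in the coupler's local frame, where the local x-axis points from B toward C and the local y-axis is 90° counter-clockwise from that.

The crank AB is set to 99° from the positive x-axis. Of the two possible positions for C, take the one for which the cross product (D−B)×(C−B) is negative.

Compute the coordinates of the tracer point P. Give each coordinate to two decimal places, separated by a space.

A=(0,0), D=(8.00,0)
B = A + 3.00·(cos99°, sin99°) = (-0.4693, 2.9631)
|BD| = 8.9727
circle(B,10.00) ∩ circle(D,4.00): a=9.1672, h=3.9953
  candidates: C₊=(9.5030,3.7069) cross=35.848; C₋=(6.8643,-3.8354) cross=-35.848
  mode - wants cross < 0 → take C=(6.8643,-3.8354) (cross=-35.848)
ex = (C−B)/|BC| = (0.7334,-0.6798); ey = (0.6798,0.7334)
P = B + 1.96·ex + 0.71·ey = (1.4508,2.1513)

1.45 2.15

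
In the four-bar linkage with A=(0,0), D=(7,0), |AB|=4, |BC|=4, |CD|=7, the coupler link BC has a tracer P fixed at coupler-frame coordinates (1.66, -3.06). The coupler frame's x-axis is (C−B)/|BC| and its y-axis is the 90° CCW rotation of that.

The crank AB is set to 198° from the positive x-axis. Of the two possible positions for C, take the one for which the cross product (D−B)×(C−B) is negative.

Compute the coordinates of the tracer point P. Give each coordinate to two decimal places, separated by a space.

-2.41 -4.43

A=(0,0), D=(7.00,0)
B = A + 4.00·(cos198°, sin198°) = (-3.8042, -1.2361)
|BD| = 10.8747
circle(B,4.00) ∩ circle(D,7.00): a=3.9201, h=0.7957
  candidates: C₊=(-0.0000,0.0000) cross=8.652; C₋=(0.1809,-1.5810) cross=-8.652
  mode - wants cross < 0 → take C=(0.1809,-1.5810) (cross=-8.652)
ex = (C−B)/|BC| = (0.9963,-0.0862); ey = (0.0862,0.9963)
P = B + 1.66·ex + -3.06·ey = (-2.4143,-4.4278)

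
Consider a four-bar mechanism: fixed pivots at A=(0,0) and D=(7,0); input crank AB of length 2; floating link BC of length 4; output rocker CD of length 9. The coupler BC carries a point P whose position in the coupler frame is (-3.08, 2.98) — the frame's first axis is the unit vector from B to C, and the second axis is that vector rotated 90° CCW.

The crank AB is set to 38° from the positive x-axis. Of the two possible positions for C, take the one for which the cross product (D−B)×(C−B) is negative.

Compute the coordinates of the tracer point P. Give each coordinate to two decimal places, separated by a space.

A=(0,0), D=(7.00,0)
B = A + 2.00·(cos38°, sin38°) = (1.5760, 1.2313)
|BD| = 5.5620
circle(B,4.00) ∩ circle(D,9.00): a=-3.0622, h=2.5735
  candidates: C₊=(-0.8405,4.4188) cross=14.314; C₋=(-1.9800,-0.6004) cross=-14.314
  mode - wants cross < 0 → take C=(-1.9800,-0.6004) (cross=-14.314)
ex = (C−B)/|BC| = (-0.8890,-0.4579); ey = (0.4579,-0.8890)
P = B + -3.08·ex + 2.98·ey = (5.6787,-0.0075)

5.68 -0.01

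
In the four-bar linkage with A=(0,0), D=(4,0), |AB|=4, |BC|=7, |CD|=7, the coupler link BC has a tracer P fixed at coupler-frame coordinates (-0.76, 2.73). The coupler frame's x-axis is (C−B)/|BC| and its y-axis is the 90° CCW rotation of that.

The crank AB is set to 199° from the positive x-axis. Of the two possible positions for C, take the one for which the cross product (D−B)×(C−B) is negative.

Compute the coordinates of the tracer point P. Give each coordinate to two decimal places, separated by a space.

-2.34 1.14

A=(0,0), D=(4.00,0)
B = A + 4.00·(cos199°, sin199°) = (-3.7821, -1.3023)
|BD| = 7.8903
circle(B,7.00) ∩ circle(D,7.00): a=3.9451, h=5.7824
  candidates: C₊=(-0.8454,5.0519) cross=45.625; C₋=(1.0633,-6.3542) cross=-45.625
  mode - wants cross < 0 → take C=(1.0633,-6.3542) (cross=-45.625)
ex = (C−B)/|BC| = (0.6922,-0.7217); ey = (0.7217,0.6922)
P = B + -0.76·ex + 2.73·ey = (-2.3379,1.1359)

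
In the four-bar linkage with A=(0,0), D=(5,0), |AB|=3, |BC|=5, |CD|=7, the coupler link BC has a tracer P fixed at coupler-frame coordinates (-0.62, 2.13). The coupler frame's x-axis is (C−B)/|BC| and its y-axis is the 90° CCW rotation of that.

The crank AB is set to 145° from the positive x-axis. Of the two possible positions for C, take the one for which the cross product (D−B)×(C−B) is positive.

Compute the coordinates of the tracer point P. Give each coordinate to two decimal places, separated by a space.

A=(0,0), D=(5.00,0)
B = A + 3.00·(cos145°, sin145°) = (-2.4575, 1.7207)
|BD| = 7.6534
circle(B,5.00) ∩ circle(D,7.00): a=2.2588, h=4.4607
  candidates: C₊=(0.7464,5.5594) cross=34.140; C₋=(-1.2594,-3.1336) cross=-34.140
  mode + wants cross > 0 → take C=(0.7464,5.5594) (cross=34.140)
ex = (C−B)/|BC| = (0.6408,0.7677); ey = (-0.7677,0.6408)
P = B + -0.62·ex + 2.13·ey = (-4.4900,2.6096)

-4.49 2.61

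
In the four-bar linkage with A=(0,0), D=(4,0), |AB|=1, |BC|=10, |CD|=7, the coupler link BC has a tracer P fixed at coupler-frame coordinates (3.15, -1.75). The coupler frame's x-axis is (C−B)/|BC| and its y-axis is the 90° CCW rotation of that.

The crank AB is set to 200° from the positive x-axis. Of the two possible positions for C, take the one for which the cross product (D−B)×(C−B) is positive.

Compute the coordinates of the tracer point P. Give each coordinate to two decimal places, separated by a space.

2.54 0.60

A=(0,0), D=(4.00,0)
B = A + 1.00·(cos200°, sin200°) = (-0.9397, -0.3420)
|BD| = 4.9515
circle(B,10.00) ∩ circle(D,7.00): a=7.6257, h=6.4691
  candidates: C₊=(6.2209,6.6383) cross=32.032; C₋=(7.1146,-6.2689) cross=-32.032
  mode + wants cross > 0 → take C=(6.2209,6.6383) (cross=32.032)
ex = (C−B)/|BC| = (0.7161,0.6980); ey = (-0.6980,0.7161)
P = B + 3.15·ex + -1.75·ey = (2.5375,0.6037)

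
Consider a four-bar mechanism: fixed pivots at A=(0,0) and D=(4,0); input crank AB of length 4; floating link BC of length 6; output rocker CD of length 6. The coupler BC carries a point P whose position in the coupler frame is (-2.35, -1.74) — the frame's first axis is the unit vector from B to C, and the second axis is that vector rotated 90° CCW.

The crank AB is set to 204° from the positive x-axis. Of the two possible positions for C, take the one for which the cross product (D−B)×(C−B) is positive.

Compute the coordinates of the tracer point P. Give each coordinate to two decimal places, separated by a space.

-3.26 -4.52

A=(0,0), D=(4.00,0)
B = A + 4.00·(cos204°, sin204°) = (-3.6542, -1.6269)
|BD| = 7.8252
circle(B,6.00) ∩ circle(D,6.00): a=3.9126, h=4.5488
  candidates: C₊=(-0.7728,3.6359) cross=35.595; C₋=(1.1187,-5.2629) cross=-35.595
  mode + wants cross > 0 → take C=(-0.7728,3.6359) (cross=35.595)
ex = (C−B)/|BC| = (0.4802,0.8771); ey = (-0.8771,0.4802)
P = B + -2.35·ex + -1.74·ey = (-3.2565,-4.5238)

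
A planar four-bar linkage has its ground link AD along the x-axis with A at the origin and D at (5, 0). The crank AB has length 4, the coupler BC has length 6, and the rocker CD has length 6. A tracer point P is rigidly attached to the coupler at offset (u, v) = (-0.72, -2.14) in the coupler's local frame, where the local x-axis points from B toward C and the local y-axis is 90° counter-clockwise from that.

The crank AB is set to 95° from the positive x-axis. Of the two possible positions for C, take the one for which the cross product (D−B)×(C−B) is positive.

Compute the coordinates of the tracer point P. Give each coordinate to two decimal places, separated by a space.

-0.31 1.73

A=(0,0), D=(5.00,0)
B = A + 4.00·(cos95°, sin95°) = (-0.3486, 3.9848)
|BD| = 6.6698
circle(B,6.00) ∩ circle(D,6.00): a=3.3349, h=4.9878
  candidates: C₊=(5.3056,5.9922) cross=33.268; C₋=(-0.6542,-2.0074) cross=-33.268
  mode + wants cross > 0 → take C=(5.3056,5.9922) (cross=33.268)
ex = (C−B)/|BC| = (0.9424,0.3346); ey = (-0.3346,0.9424)
P = B + -0.72·ex + -2.14·ey = (-0.3111,1.7272)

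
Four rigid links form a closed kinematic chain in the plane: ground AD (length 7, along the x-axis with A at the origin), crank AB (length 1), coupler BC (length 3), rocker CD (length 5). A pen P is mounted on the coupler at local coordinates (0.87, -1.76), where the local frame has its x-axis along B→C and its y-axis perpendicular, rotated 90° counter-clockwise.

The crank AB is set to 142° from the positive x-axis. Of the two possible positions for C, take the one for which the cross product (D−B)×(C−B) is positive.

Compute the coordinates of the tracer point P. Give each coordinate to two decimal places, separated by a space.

0.42 -0.93

A=(0,0), D=(7.00,0)
B = A + 1.00·(cos142°, sin142°) = (-0.7880, 0.6157)
|BD| = 7.8123
circle(B,3.00) ∩ circle(D,5.00): a=2.8821, h=0.8327
  candidates: C₊=(2.1508,1.2186) cross=6.505; C₋=(2.0195,-0.4415) cross=-6.505
  mode + wants cross > 0 → take C=(2.1508,1.2186) (cross=6.505)
ex = (C−B)/|BC| = (0.9796,0.2010); ey = (-0.2010,0.9796)
P = B + 0.87·ex + -1.76·ey = (0.4180,-0.9336)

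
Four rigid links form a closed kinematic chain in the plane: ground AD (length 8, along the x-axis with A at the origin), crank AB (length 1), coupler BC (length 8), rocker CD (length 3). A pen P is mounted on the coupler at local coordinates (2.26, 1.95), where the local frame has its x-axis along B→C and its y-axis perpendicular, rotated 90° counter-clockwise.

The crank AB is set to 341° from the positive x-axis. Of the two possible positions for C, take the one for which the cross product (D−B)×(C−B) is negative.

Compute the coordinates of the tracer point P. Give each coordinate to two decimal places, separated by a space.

A=(0,0), D=(8.00,0)
B = A + 1.00·(cos341°, sin341°) = (0.9455, -0.3256)
|BD| = 7.0620
circle(B,8.00) ∩ circle(D,3.00): a=7.4251, h=2.9779
  candidates: C₊=(8.2254,2.9915) cross=21.030; C₋=(8.5000,-2.9580) cross=-21.030
  mode - wants cross < 0 → take C=(8.5000,-2.9580) (cross=-21.030)
ex = (C−B)/|BC| = (0.9443,-0.3291); ey = (0.3291,0.9443)
P = B + 2.26·ex + 1.95·ey = (3.7213,0.7722)

3.72 0.77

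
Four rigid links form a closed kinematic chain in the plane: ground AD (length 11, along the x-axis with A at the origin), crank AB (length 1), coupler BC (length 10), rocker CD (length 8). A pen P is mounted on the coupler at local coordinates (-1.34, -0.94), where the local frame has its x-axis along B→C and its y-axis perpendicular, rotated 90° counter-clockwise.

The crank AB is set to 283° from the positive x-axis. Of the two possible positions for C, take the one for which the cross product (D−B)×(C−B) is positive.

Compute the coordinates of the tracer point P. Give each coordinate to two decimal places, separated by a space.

A=(0,0), D=(11.00,0)
B = A + 1.00·(cos283°, sin283°) = (0.2250, -0.9744)
|BD| = 10.8190
circle(B,10.00) ∩ circle(D,8.00): a=7.0732, h=7.0689
  candidates: C₊=(6.6328,6.7028) cross=76.478; C₋=(7.9061,-7.3775) cross=-76.478
  mode + wants cross > 0 → take C=(6.6328,6.7028) (cross=76.478)
ex = (C−B)/|BC| = (0.6408,0.7677); ey = (-0.7677,0.6408)
P = B + -1.34·ex + -0.94·ey = (0.0880,-2.6055)

0.09 -2.61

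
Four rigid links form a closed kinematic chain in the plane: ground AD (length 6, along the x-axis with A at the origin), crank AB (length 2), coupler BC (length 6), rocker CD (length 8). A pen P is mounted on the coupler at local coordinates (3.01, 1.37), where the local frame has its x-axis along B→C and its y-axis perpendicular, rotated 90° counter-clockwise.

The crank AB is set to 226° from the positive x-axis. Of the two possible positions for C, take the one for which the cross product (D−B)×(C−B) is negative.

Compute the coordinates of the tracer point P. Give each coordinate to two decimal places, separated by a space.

1.29 -3.38

A=(0,0), D=(6.00,0)
B = A + 2.00·(cos226°, sin226°) = (-1.3893, -1.4387)
|BD| = 7.5281
circle(B,6.00) ∩ circle(D,8.00): a=1.9043, h=5.6898
  candidates: C₊=(-0.6075,4.5102) cross=42.833; C₋=(1.5673,-6.6597) cross=-42.833
  mode - wants cross < 0 → take C=(1.5673,-6.6597) (cross=-42.833)
ex = (C−B)/|BC| = (0.4928,-0.8702); ey = (0.8702,0.4928)
P = B + 3.01·ex + 1.37·ey = (1.2860,-3.3828)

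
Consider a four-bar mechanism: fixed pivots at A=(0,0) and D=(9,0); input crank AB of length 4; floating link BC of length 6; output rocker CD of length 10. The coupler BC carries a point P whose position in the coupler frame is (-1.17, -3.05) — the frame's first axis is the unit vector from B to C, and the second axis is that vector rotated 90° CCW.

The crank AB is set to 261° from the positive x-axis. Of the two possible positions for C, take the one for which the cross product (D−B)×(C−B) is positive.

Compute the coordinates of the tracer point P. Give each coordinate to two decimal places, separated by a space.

2.45 -5.04

A=(0,0), D=(9.00,0)
B = A + 4.00·(cos261°, sin261°) = (-0.6257, -3.9508)
|BD| = 10.4050
circle(B,6.00) ∩ circle(D,10.00): a=2.1270, h=5.6103
  candidates: C₊=(-0.7882,2.0470) cross=58.375; C₋=(3.4722,-8.3333) cross=-58.375
  mode + wants cross > 0 → take C=(-0.7882,2.0470) (cross=58.375)
ex = (C−B)/|BC| = (-0.0271,0.9996); ey = (-0.9996,-0.0271)
P = B + -1.17·ex + -3.05·ey = (2.4548,-5.0377)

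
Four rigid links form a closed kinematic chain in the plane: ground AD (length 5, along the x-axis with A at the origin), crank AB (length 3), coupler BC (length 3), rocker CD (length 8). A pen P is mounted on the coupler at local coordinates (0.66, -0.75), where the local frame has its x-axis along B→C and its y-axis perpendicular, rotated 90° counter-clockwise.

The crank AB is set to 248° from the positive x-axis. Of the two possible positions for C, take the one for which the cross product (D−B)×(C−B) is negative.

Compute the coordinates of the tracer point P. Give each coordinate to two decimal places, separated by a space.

-1.74 -3.57

A=(0,0), D=(5.00,0)
B = A + 3.00·(cos248°, sin248°) = (-1.1238, -2.7816)
|BD| = 6.7259
circle(B,3.00) ∩ circle(D,8.00): a=-0.7257, h=2.9109
  candidates: C₊=(-2.9884,-0.4313) cross=19.579; C₋=(-0.5807,-5.7320) cross=-19.579
  mode - wants cross < 0 → take C=(-0.5807,-5.7320) (cross=-19.579)
ex = (C−B)/|BC| = (0.1810,-0.9835); ey = (0.9835,0.1810)
P = B + 0.66·ex + -0.75·ey = (-1.7419,-3.5664)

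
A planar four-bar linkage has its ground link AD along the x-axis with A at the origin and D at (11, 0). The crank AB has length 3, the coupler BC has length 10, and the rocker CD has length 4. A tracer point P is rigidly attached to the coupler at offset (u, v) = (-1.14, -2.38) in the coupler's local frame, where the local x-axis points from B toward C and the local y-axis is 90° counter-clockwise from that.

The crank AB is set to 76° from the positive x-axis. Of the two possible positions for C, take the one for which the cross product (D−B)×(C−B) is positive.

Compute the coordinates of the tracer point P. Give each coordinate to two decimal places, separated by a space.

A=(0,0), D=(11.00,0)
B = A + 3.00·(cos76°, sin76°) = (0.7258, 2.9109)
|BD| = 10.6786
circle(B,10.00) ∩ circle(D,4.00): a=9.2724, h=3.7447
  candidates: C₊=(10.6678,3.9862) cross=39.988; C₋=(8.6263,-3.2195) cross=-39.988
  mode + wants cross > 0 → take C=(10.6678,3.9862) (cross=39.988)
ex = (C−B)/|BC| = (0.9942,0.1075); ey = (-0.1075,0.9942)
P = B + -1.14·ex + -2.38·ey = (-0.1517,0.4221)

-0.15 0.42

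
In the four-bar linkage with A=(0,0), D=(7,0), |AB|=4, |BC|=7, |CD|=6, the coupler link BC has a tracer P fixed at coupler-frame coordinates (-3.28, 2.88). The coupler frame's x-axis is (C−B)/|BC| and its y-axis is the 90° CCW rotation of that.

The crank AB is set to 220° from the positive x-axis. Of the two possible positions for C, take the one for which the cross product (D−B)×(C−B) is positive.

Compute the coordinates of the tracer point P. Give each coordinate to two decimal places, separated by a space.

A=(0,0), D=(7.00,0)
B = A + 4.00·(cos220°, sin220°) = (-3.0642, -2.5712)
|BD| = 10.3874
circle(B,7.00) ∩ circle(D,6.00): a=5.8195, h=3.8902
  candidates: C₊=(1.6113,2.6385) cross=40.409; C₋=(3.5371,-4.8998) cross=-40.409
  mode + wants cross > 0 → take C=(1.6113,2.6385) (cross=40.409)
ex = (C−B)/|BC| = (0.6679,0.7442); ey = (-0.7442,0.6679)
P = B + -3.28·ex + 2.88·ey = (-7.3983,-3.0886)

-7.40 -3.09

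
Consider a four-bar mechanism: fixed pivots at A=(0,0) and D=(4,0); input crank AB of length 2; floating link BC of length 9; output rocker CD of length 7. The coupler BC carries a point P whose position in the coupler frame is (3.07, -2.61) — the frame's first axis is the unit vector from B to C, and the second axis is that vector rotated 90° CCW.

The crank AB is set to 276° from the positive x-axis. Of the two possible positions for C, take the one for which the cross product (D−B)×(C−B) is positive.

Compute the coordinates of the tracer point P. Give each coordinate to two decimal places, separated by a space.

A=(0,0), D=(4.00,0)
B = A + 2.00·(cos276°, sin276°) = (0.2091, -1.9890)
|BD| = 4.2811
circle(B,9.00) ∩ circle(D,7.00): a=5.8779, h=6.8154
  candidates: C₊=(2.2475,6.7771) cross=29.177; C₋=(8.5806,-5.2932) cross=-29.177
  mode + wants cross > 0 → take C=(2.2475,6.7771) (cross=29.177)
ex = (C−B)/|BC| = (0.2265,0.9740); ey = (-0.9740,0.2265)
P = B + 3.07·ex + -2.61·ey = (3.4466,0.4100)

3.45 0.41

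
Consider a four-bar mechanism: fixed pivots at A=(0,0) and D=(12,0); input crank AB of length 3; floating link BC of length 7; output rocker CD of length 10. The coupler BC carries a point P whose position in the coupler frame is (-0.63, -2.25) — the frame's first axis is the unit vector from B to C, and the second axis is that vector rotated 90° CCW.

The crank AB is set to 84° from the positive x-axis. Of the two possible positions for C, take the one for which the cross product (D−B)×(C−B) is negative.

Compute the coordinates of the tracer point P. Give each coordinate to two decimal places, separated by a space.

-2.02 2.82

A=(0,0), D=(12.00,0)
B = A + 3.00·(cos84°, sin84°) = (0.3136, 2.9836)
|BD| = 12.0613
circle(B,7.00) ∩ circle(D,10.00): a=3.9164, h=5.8019
  candidates: C₊=(5.5435,7.6363) cross=69.978; C₋=(2.6731,-3.6068) cross=-69.978
  mode - wants cross < 0 → take C=(2.6731,-3.6068) (cross=-69.978)
ex = (C−B)/|BC| = (0.3371,-0.9415); ey = (0.9415,0.3371)
P = B + -0.63·ex + -2.25·ey = (-2.0171,2.8183)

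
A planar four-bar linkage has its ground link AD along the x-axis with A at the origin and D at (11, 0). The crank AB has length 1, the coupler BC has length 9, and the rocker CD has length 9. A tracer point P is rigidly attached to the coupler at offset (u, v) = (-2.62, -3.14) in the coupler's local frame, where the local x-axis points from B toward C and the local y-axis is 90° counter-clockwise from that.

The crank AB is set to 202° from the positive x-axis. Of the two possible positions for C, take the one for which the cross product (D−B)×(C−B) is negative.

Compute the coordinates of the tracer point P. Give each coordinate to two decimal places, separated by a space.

-5.01 -0.62

A=(0,0), D=(11.00,0)
B = A + 1.00·(cos202°, sin202°) = (-0.9272, -0.3746)
|BD| = 11.9331
circle(B,9.00) ∩ circle(D,9.00): a=5.9665, h=6.7380
  candidates: C₊=(4.8249,6.5474) cross=80.405; C₋=(5.2479,-6.9220) cross=-80.405
  mode - wants cross < 0 → take C=(5.2479,-6.9220) (cross=-80.405)
ex = (C−B)/|BC| = (0.6861,-0.7275); ey = (0.7275,0.6861)
P = B + -2.62·ex + -3.14·ey = (-5.0091,-0.6230)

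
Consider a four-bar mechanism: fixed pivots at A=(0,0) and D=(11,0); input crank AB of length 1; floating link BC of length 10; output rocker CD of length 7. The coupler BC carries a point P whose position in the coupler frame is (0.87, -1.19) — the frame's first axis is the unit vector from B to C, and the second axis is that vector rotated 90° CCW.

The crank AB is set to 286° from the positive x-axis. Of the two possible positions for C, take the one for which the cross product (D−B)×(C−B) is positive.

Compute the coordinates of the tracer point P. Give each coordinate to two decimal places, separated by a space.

A=(0,0), D=(11.00,0)
B = A + 1.00·(cos286°, sin286°) = (0.2756, -0.9613)
|BD| = 10.7674
circle(B,10.00) ∩ circle(D,7.00): a=7.7519, h=6.3172
  candidates: C₊=(7.4327,6.0228) cross=68.020; C₋=(8.5606,-6.5612) cross=-68.020
  mode + wants cross > 0 → take C=(7.4327,6.0228) (cross=68.020)
ex = (C−B)/|BC| = (0.7157,0.6984); ey = (-0.6984,0.7157)
P = B + 0.87·ex + -1.19·ey = (1.7294,-1.2053)

1.73 -1.21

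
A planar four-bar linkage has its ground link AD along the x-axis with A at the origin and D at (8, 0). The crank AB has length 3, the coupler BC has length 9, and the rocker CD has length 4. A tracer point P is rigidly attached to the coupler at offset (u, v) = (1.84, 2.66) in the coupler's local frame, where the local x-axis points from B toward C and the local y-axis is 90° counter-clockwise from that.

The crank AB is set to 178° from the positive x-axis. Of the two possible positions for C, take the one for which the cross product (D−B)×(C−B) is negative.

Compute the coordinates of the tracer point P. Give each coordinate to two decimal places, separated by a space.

-0.34 1.95

A=(0,0), D=(8.00,0)
B = A + 3.00·(cos178°, sin178°) = (-2.9982, 0.1047)
|BD| = 10.9987
circle(B,9.00) ∩ circle(D,4.00): a=8.4542, h=3.0864
  candidates: C₊=(5.4851,3.1105) cross=33.946; C₋=(5.4263,-3.0620) cross=-33.946
  mode - wants cross < 0 → take C=(5.4263,-3.0620) (cross=-33.946)
ex = (C−B)/|BC| = (0.9361,-0.3519); ey = (0.3519,0.9361)
P = B + 1.84·ex + 2.66·ey = (-0.3399,1.9472)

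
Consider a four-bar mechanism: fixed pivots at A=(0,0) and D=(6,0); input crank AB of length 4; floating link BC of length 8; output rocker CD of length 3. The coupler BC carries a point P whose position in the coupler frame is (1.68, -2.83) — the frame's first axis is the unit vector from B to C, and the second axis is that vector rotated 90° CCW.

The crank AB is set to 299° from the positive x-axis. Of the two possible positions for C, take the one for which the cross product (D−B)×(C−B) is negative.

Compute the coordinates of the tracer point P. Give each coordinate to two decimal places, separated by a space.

4.76 -5.20

A=(0,0), D=(6.00,0)
B = A + 4.00·(cos299°, sin299°) = (1.9392, -3.4985)
|BD| = 5.3600
circle(B,8.00) ∩ circle(D,3.00): a=7.8106, h=1.7304
  candidates: C₊=(6.7272,2.9105) cross=9.275; C₋=(8.9861,0.2886) cross=-9.275
  mode - wants cross < 0 → take C=(8.9861,0.2886) (cross=-9.275)
ex = (C−B)/|BC| = (0.8809,0.4734); ey = (-0.4734,0.8809)
P = B + 1.68·ex + -2.83·ey = (4.7588,-5.1960)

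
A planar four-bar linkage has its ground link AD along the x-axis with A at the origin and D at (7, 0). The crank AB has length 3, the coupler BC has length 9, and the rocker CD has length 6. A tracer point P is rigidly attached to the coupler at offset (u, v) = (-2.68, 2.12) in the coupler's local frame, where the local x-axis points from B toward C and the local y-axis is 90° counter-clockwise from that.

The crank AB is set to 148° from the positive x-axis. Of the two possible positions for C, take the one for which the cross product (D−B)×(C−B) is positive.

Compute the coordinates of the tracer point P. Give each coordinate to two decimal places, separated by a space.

-5.90 2.22

A=(0,0), D=(7.00,0)
B = A + 3.00·(cos148°, sin148°) = (-2.5441, 1.5898)
|BD| = 9.6756
circle(B,9.00) ∩ circle(D,6.00): a=7.1632, h=5.4487
  candidates: C₊=(5.4170,5.7874) cross=52.719; C₋=(3.6265,-4.9618) cross=-52.719
  mode + wants cross > 0 → take C=(5.4170,5.7874) (cross=52.719)
ex = (C−B)/|BC| = (0.8846,0.4664); ey = (-0.4664,0.8846)
P = B + -2.68·ex + 2.12·ey = (-5.9036,2.2151)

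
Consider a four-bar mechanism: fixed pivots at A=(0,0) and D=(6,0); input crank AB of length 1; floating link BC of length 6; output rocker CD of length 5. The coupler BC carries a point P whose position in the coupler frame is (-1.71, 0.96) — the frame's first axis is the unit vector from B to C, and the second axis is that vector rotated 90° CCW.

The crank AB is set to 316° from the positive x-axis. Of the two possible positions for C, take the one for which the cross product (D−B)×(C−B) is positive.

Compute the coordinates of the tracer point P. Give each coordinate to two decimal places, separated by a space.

A=(0,0), D=(6.00,0)
B = A + 1.00·(cos316°, sin316°) = (0.7193, -0.6947)
|BD| = 5.3262
circle(B,6.00) ∩ circle(D,5.00): a=3.6957, h=4.7267
  candidates: C₊=(3.7670,4.4737) cross=25.175; C₋=(5.0000,-4.8990) cross=-25.175
  mode + wants cross > 0 → take C=(3.7670,4.4737) (cross=25.175)
ex = (C−B)/|BC| = (0.5079,0.8614); ey = (-0.8614,0.5079)
P = B + -1.71·ex + 0.96·ey = (-0.9762,-1.6800)

-0.98 -1.68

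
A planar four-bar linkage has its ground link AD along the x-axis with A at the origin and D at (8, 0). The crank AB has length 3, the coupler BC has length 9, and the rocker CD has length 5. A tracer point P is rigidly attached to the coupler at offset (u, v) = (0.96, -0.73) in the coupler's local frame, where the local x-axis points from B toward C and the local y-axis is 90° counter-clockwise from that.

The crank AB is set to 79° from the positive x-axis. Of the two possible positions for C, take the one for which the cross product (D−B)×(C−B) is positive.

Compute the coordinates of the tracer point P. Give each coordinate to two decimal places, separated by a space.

1.66 2.43

A=(0,0), D=(8.00,0)
B = A + 3.00·(cos79°, sin79°) = (0.5724, 2.9449)
|BD| = 7.9901
circle(B,9.00) ∩ circle(D,5.00): a=7.4994, h=4.9759
  candidates: C₊=(9.3778,4.8064) cross=39.757; C₋=(5.7099,-4.4447) cross=-39.757
  mode + wants cross > 0 → take C=(9.3778,4.8064) (cross=39.757)
ex = (C−B)/|BC| = (0.9784,0.2068); ey = (-0.2068,0.9784)
P = B + 0.96·ex + -0.73·ey = (1.6627,2.4292)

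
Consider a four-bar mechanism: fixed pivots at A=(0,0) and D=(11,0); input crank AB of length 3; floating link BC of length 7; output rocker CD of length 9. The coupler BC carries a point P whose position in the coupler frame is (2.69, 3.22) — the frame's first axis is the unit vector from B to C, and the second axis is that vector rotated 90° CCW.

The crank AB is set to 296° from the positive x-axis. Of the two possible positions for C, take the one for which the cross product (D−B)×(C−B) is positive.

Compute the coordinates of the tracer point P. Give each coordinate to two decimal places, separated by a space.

-1.17 0.69

A=(0,0), D=(11.00,0)
B = A + 3.00·(cos296°, sin296°) = (1.3151, -2.6964)
|BD| = 10.0532
circle(B,7.00) ∩ circle(D,9.00): a=3.4351, h=6.0992
  candidates: C₊=(2.9885,4.1007) cross=61.317; C₋=(6.2602,-7.6508) cross=-61.317
  mode + wants cross > 0 → take C=(2.9885,4.1007) (cross=61.317)
ex = (C−B)/|BC| = (0.2391,0.9710); ey = (-0.9710,0.2391)
P = B + 2.69·ex + 3.22·ey = (-1.1685,0.6854)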